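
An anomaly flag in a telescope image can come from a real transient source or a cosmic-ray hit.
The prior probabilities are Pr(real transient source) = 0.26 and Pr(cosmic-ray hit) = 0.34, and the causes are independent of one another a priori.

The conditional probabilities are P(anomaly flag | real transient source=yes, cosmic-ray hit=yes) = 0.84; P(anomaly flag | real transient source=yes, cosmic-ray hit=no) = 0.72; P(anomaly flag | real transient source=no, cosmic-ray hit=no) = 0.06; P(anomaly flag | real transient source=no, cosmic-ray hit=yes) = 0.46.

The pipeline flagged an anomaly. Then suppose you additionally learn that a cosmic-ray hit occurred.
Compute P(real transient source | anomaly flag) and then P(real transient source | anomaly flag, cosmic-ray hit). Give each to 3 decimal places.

Sum P(anomaly flag|·) weighted by the priors over the 4 (real transient source, cosmic-ray hit) configurations:
  P(anomaly flag) = 0.06×0.74×0.66 + 0.46×0.74×0.34 + 0.72×0.26×0.66 + 0.84×0.26×0.34
        = 0.029304 + 0.115736 + 0.123552 + 0.074256 = 0.342848
The terms with real transient source present sum to 0.197808, so
  P(real transient source | anomaly flag) = 0.197808 / 0.342848 ≈ 0.577

With the extra evidence:
P(anomaly flag | cosmic-ray hit) = 0.46×0.74 + 0.84×0.26 = 0.340400 + 0.218400 = 0.558800
Restricting to configurations with real transient source present: 0.84×0.26 = 0.218400.
So P(real transient source | anomaly flag, cosmic-ray hit) = 0.218400/0.558800 ≈ 0.391.
— cosmic-ray hit explains away the evidence for real transient source.

P(real transient source | anomaly flag) ≈ 0.577; P(real transient source | anomaly flag, cosmic-ray hit) ≈ 0.391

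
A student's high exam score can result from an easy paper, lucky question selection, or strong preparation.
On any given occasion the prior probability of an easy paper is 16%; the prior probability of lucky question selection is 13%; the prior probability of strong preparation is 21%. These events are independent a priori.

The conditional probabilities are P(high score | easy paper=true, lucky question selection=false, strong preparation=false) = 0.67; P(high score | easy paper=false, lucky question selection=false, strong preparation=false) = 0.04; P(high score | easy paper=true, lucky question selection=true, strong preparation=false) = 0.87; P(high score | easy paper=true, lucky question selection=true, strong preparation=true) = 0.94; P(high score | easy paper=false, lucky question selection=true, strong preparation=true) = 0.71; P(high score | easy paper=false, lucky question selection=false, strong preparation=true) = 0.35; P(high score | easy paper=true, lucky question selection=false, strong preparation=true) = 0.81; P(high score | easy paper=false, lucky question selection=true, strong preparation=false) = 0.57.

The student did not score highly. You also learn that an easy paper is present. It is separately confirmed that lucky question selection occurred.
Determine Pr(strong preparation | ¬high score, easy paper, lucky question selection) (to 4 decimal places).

By total probability over both values of strong preparation:
  P(¬high score | easy paper, lucky question selection) = 0.13·0.79 + 0.06·0.21
        = 0.102700 + 0.012600 = 0.115300
The terms with strong preparation present sum to 0.012600, so
  P(strong preparation | ¬high score, easy paper, lucky question selection) = 0.012600 / 0.115300 ≈ 0.1093

Pr(strong preparation | ¬high score, easy paper, lucky question selection) ≈ 0.1093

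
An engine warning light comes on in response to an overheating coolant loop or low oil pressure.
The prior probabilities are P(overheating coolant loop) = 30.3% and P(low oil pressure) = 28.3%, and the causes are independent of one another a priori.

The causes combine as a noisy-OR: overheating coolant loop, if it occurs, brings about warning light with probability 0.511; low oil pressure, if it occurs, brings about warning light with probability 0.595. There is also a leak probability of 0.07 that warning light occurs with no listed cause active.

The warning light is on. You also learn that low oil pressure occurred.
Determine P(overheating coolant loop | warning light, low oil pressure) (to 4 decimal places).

P(overheating coolant loop | warning light, low oil pressure) ≈ 0.3626

Under noisy-OR, P(warning light | causes) = 1 − (1−0.07)·∏(1−qᵢ) over the active causes.
For the numerator, keep only overheating coolant loop=true terms: 0.815818×0.303 = 0.247193
Denominator P(warning light | low oil pressure): 0.62335×0.697 + 0.815818×0.303 = 0.681668
Posterior = 0.247193 / 0.681668 ≈ 0.3626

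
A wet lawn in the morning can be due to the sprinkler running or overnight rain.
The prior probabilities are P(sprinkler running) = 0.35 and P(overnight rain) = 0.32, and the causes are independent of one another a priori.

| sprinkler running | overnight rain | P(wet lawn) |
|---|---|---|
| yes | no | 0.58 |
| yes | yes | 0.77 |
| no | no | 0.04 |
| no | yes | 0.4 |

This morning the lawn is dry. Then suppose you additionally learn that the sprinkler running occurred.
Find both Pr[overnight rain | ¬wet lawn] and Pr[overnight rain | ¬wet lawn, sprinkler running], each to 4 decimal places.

P(¬wet lawn) = 0.96*0.65*0.68 + 0.6*0.65*0.32 + 0.42*0.35*0.68 + 0.23*0.35*0.32 = 0.424320 + 0.124800 + 0.099960 + 0.025760 = 0.674840
The overnight rain-present share is 0.124800 + 0.025760 = 0.150560.
So P(overnight rain | ¬wet lawn) = 0.150560/0.674840 ≈ 0.2231.

With the extra evidence:
P(¬wet lawn | sprinkler running) = 0.42·0.68 + 0.23·0.32 = 0.285600 + 0.073600 = 0.359200
Restricting to configurations with overnight rain present: 0.23·0.32 = 0.073600.
Hence the posterior is 0.073600/0.359200 ≈ 0.2049.

Pr[overnight rain | ¬wet lawn] ≈ 0.2231; Pr[overnight rain | ¬wet lawn, sprinkler running] ≈ 0.2049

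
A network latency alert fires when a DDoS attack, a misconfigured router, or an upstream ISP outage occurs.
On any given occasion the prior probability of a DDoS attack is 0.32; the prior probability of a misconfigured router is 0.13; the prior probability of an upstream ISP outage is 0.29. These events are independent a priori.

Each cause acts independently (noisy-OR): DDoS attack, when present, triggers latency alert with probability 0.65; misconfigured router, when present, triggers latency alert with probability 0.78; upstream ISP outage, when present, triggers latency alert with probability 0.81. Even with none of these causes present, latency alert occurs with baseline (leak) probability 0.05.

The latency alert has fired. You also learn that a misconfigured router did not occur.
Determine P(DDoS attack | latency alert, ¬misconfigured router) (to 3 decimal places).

P(DDoS attack | latency alert, ¬misconfigured router) ≈ 0.562

Under noisy-OR, P(latency alert | causes) = 1 − (1−0.05)·∏(1−qᵢ) over the active causes.
P(latency alert | ¬misconfigured router) = 0.05×0.68×0.71 + 0.8195×0.68×0.29 + 0.6675×0.32×0.71 + 0.936825×0.32×0.29 = 0.024140 + 0.161605 + 0.151656 + 0.086937 = 0.424338
Restricting to configurations with DDoS attack present: 0.151656 + 0.086937 = 0.238593.
So P(DDoS attack | latency alert, ¬misconfigured router) = 0.238593/0.424338 ≈ 0.562.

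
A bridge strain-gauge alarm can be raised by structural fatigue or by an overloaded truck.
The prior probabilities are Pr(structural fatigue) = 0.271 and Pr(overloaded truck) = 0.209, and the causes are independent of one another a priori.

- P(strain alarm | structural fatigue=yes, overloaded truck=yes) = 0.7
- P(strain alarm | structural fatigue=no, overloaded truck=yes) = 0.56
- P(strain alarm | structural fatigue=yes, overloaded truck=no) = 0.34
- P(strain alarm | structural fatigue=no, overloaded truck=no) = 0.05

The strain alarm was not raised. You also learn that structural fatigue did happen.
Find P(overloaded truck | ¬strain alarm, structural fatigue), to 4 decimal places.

P(overloaded truck | ¬strain alarm, structural fatigue) ≈ 0.1072

Numerator (weight on configurations with overloaded truck): 0.3·0.209 = 0.062700
The normalizing constant is 0.66·0.791 + 0.3·0.209 = 0.584760
P(overloaded truck | ¬strain alarm, structural fatigue) = 0.062700/0.584760 ≈ 0.1072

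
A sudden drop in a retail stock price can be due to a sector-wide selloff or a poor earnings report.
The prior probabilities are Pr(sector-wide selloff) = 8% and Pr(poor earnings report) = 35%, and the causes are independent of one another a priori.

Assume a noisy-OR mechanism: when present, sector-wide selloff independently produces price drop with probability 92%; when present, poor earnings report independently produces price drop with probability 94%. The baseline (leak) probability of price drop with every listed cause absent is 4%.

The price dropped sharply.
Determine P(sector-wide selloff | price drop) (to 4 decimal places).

Under noisy-OR, P(price drop | causes) = 1 − (1−0.04)·∏(1−qᵢ) over the active causes.
Weight on sector-wide selloff=true, given the evidence: 0.048006 + 0.027871 = 0.075877
Denominator P(price drop): 0.04*0.92*0.65 + 0.9424*0.92*0.35 + 0.9232*0.08*0.65 + 0.995392*0.08*0.35 = 0.403250
Posterior = 0.075877 / 0.403250 ≈ 0.1882

P(sector-wide selloff | price drop) ≈ 0.1882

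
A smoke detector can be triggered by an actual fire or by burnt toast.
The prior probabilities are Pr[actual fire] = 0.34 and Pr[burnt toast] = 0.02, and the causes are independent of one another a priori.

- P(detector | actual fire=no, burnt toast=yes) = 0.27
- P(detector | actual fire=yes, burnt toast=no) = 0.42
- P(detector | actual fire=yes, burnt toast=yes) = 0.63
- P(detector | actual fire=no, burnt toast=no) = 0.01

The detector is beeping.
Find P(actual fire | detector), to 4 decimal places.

P(detector) = 0.01·0.66·0.98 + 0.27·0.66·0.02 + 0.42·0.34·0.98 + 0.63·0.34·0.02 = 0.006468 + 0.003564 + 0.139944 + 0.004284 = 0.154260
Of this, 0.144228 comes from 0.139944 + 0.004284 (the actual fire=true cases).
Hence the posterior is 0.144228/0.154260 ≈ 0.9350.

P(actual fire | detector) ≈ 0.9350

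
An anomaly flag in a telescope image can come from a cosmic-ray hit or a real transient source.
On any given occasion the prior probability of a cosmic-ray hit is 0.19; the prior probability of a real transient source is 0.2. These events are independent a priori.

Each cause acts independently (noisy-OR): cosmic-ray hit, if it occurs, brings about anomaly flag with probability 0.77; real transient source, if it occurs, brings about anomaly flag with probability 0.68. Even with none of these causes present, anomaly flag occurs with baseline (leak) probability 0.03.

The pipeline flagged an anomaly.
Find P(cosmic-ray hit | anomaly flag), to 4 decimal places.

Under noisy-OR, P(anomaly flag | causes) = 1 − (1−0.03)·∏(1−qᵢ) over the active causes.
P(anomaly flag) = 0.03×0.81×0.8 + 0.6896×0.81×0.2 + 0.7769×0.19×0.8 + 0.928608×0.19×0.2 = 0.019440 + 0.111715 + 0.118089 + 0.035287 = 0.284531
Of this, 0.153376 comes from 0.118089 + 0.035287 (the cosmic-ray hit=true cases).
Hence the posterior is 0.153376/0.284531 ≈ 0.5390.

P(cosmic-ray hit | anomaly flag) ≈ 0.5390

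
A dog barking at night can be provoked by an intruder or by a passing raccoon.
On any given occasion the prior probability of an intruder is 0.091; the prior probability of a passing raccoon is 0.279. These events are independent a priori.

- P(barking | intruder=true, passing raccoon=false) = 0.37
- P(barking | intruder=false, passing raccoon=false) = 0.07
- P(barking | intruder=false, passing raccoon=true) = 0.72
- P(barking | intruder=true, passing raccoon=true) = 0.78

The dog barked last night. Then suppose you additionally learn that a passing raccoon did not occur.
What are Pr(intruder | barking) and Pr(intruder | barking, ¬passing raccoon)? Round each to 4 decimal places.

P(barking) = 0.07·0.909·0.721 + 0.72·0.909·0.279 + 0.37·0.091·0.721 + 0.78·0.091·0.279 = 0.045877 + 0.182600 + 0.024276 + 0.019803 = 0.272556
Restricting to configurations with intruder present: 0.024276 + 0.019803 = 0.044079.
So P(intruder | barking) = 0.044079/0.272556 ≈ 0.1617.

With the extra evidence:
P(barking | ¬passing raccoon) = 0.07*0.909 + 0.37*0.091 = 0.063630 + 0.033670 = 0.097300
The intruder-present share is 0.37*0.091 = 0.033670.
P(intruder | barking, ¬passing raccoon) = 0.033670 / 0.097300 ≈ 0.3460
With passing raccoon excluded, intruder must carry more of the explanatory weight for the barking.

Pr(intruder | barking) ≈ 0.1617; Pr(intruder | barking, ¬passing raccoon) ≈ 0.3460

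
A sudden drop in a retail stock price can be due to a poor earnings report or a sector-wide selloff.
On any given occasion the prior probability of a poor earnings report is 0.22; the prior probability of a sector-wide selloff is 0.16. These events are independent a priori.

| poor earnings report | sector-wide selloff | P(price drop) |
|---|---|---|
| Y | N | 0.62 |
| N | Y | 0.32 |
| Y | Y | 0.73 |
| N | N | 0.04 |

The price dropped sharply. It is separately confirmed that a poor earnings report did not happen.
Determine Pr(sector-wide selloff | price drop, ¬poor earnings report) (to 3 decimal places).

Enumerate both values of sector-wide selloff and weight by the priors:
  P(price drop | ¬poor earnings report) = 0.04×0.84 + 0.32×0.16
        = 0.033600 + 0.051200 = 0.084800
Configurations with sector-wide selloff contribute 0.051200, so
  P(sector-wide selloff | price drop, ¬poor earnings report) = 0.051200 / 0.084800 ≈ 0.604

Pr(sector-wide selloff | price drop, ¬poor earnings report) ≈ 0.604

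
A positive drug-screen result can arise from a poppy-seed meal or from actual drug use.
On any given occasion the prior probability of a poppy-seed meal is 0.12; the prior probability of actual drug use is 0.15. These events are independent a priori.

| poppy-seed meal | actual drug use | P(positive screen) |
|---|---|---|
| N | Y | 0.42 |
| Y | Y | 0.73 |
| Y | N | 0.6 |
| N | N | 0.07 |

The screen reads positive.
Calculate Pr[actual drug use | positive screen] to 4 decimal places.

For the numerator, keep only actual drug use=true terms: 0.055440 + 0.013140 = 0.068580
The normalizing constant is 0.07·0.88·0.85 + 0.42·0.88·0.15 + 0.6·0.12·0.85 + 0.73·0.12·0.15 = 0.182140
P(actual drug use | positive screen) = 0.068580/0.182140 ≈ 0.3765

Pr[actual drug use | positive screen] ≈ 0.3765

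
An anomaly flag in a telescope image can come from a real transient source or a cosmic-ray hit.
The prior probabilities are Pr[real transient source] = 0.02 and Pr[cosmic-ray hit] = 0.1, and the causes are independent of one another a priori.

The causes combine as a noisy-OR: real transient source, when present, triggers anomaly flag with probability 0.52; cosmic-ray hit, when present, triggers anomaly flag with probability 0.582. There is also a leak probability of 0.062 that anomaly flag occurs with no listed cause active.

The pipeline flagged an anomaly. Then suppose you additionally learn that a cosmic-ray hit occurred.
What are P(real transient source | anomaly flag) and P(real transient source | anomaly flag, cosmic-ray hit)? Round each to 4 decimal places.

P(real transient source | anomaly flag) ≈ 0.0916; P(real transient source | anomaly flag, cosmic-ray hit) ≈ 0.0265

Under noisy-OR, P(anomaly flag | causes) = 1 − (1−0.062)·∏(1−qᵢ) over the active causes.
Weight on real transient source=true, given the evidence: 0.009896 + 0.001624 = 0.011520
Denominator P(anomaly flag): 0.062·0.98·0.9 + 0.607916·0.98·0.1 + 0.54976·0.02·0.9 + 0.8118·0.02·0.1 = 0.125780
Posterior = 0.011520 / 0.125780 ≈ 0.0916

Now also conditioning on cosmic-ray hit=true:
P(anomaly flag | cosmic-ray hit) = 0.607916·0.98 + 0.8118·0.02 = 0.595758 + 0.016236 = 0.611994
Of this, 0.016236 comes from 0.8118·0.02 (the real transient source=true cases).
P(real transient source | anomaly flag, cosmic-ray hit) = 0.016236 / 0.611994 ≈ 0.0265
The drop from 0.0916 to 0.0265 is the explaining-away (discounting) effect.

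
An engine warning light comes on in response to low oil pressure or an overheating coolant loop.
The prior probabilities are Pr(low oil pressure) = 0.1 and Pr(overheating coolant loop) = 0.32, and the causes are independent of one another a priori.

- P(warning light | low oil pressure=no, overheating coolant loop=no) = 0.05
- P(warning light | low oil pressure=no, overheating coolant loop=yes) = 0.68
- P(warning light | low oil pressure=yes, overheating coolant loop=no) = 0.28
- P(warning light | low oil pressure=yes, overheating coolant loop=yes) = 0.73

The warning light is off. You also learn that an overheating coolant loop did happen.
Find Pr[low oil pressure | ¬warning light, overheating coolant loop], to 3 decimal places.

Pr[low oil pressure | ¬warning light, overheating coolant loop] ≈ 0.086

P(¬warning light | overheating coolant loop) = 0.32·0.9 + 0.27·0.1 = 0.288000 + 0.027000 = 0.315000
Of this, 0.027000 comes from 0.27·0.1 (the low oil pressure=true cases).
So P(low oil pressure | ¬warning light, overheating coolant loop) = 0.027000/0.315000 ≈ 0.086.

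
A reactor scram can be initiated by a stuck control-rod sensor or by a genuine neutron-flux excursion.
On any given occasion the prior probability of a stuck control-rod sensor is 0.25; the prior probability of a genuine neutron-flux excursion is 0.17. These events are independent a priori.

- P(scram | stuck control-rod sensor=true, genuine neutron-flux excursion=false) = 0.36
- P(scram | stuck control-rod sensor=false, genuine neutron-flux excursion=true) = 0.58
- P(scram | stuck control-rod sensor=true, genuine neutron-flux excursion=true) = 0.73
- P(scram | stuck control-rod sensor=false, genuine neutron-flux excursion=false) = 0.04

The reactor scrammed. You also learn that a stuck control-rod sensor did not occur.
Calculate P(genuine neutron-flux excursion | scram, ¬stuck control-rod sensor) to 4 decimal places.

By total probability over both values of genuine neutron-flux excursion:
  P(scram | ¬stuck control-rod sensor) = 0.04*0.83 + 0.58*0.17
        = 0.033200 + 0.098600 = 0.131800
Keeping only the genuine neutron-flux excursion-present terms gives 0.098600, so
  P(genuine neutron-flux excursion | scram, ¬stuck control-rod sensor) = 0.098600 / 0.131800 ≈ 0.7481

P(genuine neutron-flux excursion | scram, ¬stuck control-rod sensor) ≈ 0.7481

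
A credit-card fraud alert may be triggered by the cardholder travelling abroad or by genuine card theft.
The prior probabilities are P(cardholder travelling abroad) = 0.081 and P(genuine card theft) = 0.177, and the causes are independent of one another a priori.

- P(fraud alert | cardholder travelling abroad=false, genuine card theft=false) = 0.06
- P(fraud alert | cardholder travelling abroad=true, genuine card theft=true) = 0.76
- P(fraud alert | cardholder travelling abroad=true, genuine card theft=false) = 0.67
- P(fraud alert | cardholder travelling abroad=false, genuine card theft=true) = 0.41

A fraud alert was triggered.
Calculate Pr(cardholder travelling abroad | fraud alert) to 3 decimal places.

Numerator (weight on configurations with cardholder travelling abroad): 0.044664 + 0.010896 = 0.055560
The normalizing constant is 0.06·0.919·0.823 + 0.41·0.919·0.177 + 0.67·0.081·0.823 + 0.76·0.081·0.177 = 0.167632
Posterior = 0.055560 / 0.167632 ≈ 0.331

Pr(cardholder travelling abroad | fraud alert) ≈ 0.331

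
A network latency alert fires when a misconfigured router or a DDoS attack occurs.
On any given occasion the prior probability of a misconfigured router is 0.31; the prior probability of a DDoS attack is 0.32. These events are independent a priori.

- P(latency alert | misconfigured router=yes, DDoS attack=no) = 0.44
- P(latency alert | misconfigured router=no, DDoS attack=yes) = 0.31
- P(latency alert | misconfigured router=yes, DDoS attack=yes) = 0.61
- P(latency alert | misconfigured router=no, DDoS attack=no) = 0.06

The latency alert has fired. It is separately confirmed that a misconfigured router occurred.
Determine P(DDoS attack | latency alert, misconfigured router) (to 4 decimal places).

P(DDoS attack | latency alert, misconfigured router) ≈ 0.3948

By total probability over both values of DDoS attack:
  P(latency alert | misconfigured router) = 0.44·0.68 + 0.61·0.32
        = 0.299200 + 0.195200 = 0.494400
The terms with DDoS attack present sum to 0.195200, so
  P(DDoS attack | latency alert, misconfigured router) = 0.195200 / 0.494400 ≈ 0.3948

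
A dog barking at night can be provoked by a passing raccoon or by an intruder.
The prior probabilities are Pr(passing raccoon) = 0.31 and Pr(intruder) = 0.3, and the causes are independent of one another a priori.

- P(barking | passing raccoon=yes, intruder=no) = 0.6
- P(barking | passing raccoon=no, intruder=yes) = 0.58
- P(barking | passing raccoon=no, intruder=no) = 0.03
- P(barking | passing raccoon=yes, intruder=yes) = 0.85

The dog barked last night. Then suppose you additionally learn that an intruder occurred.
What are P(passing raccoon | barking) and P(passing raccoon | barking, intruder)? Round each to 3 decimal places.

P(barking) = 0.03*0.69*0.7 + 0.58*0.69*0.3 + 0.6*0.31*0.7 + 0.85*0.31*0.3 = 0.014490 + 0.120060 + 0.130200 + 0.079050 = 0.343800
The passing raccoon-present share is 0.130200 + 0.079050 = 0.209250.
So P(passing raccoon | barking) = 0.209250/0.343800 ≈ 0.609.

Now condition on the additional information:
P(barking | intruder) = 0.58×0.69 + 0.85×0.31 = 0.400200 + 0.263500 = 0.663700
Of this, 0.263500 comes from 0.85×0.31 (the passing raccoon=true cases).
P(passing raccoon | barking, intruder) = 0.263500 / 0.663700 ≈ 0.397

P(passing raccoon | barking) ≈ 0.609; P(passing raccoon | barking, intruder) ≈ 0.397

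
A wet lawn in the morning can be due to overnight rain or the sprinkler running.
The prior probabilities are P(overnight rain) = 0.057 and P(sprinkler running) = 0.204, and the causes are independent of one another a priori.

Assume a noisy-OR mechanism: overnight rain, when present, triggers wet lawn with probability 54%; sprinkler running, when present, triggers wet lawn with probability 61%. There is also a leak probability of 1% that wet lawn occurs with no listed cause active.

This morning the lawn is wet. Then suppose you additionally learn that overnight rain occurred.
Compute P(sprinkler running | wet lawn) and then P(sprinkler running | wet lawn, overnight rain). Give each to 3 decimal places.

P(sprinkler running | wet lawn) ≈ 0.798; P(sprinkler running | wet lawn, overnight rain) ≈ 0.279

Under noisy-OR, P(wet lawn | causes) = 1 − (1−0.01)·∏(1−qᵢ) over the active causes.
Numerator (weight on configurations with sprinkler running): 0.118097 + 0.009563 = 0.127660
Denominator P(wet lawn): 0.01*0.943*0.796 + 0.6139*0.943*0.204 + 0.5446*0.057*0.796 + 0.822394*0.057*0.204 = 0.159876
P(sprinkler running | wet lawn) = 0.127660/0.159876 ≈ 0.798

Now condition on the additional information:
Weight on sprinkler running=true, given the evidence: 0.822394*0.204 = 0.167768
Normalizer over all consistent configurations: 0.5446*0.796 + 0.822394*0.204 = 0.601270
Posterior = 0.167768 / 0.601270 ≈ 0.279
Conditioning on overnight rain lowers the posterior on sprinkler running: the classic explaining-away effect in a common-effect structure.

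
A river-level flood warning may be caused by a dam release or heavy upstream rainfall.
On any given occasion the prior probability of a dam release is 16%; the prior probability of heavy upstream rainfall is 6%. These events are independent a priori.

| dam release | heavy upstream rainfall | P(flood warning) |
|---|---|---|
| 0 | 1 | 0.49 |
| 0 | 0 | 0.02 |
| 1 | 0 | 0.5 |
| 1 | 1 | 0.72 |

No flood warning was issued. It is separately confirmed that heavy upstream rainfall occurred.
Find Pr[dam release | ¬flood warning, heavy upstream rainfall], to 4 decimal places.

Weight on dam release=true, given the evidence: 0.28×0.16 = 0.044800
Normalizer over all consistent configurations: 0.51×0.84 + 0.28×0.16 = 0.473200
P(dam release | ¬flood warning, heavy upstream rainfall) = 0.044800/0.473200 ≈ 0.0947

Pr[dam release | ¬flood warning, heavy upstream rainfall] ≈ 0.0947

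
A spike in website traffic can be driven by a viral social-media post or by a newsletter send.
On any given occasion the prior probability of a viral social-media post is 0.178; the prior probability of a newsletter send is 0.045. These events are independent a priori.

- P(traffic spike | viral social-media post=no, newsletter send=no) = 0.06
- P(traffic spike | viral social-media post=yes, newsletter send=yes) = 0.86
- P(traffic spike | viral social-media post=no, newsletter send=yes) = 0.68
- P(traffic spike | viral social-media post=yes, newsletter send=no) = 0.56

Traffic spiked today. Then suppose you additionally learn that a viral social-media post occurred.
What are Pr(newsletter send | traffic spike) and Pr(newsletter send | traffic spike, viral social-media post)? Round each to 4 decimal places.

Pr(newsletter send | traffic spike) ≈ 0.1838; Pr(newsletter send | traffic spike, viral social-media post) ≈ 0.0675

P(traffic spike) = 0.06·0.822·0.955 + 0.68·0.822·0.045 + 0.56·0.178·0.955 + 0.86·0.178·0.045 = 0.047101 + 0.025153 + 0.095194 + 0.006889 = 0.174337
Restricting to configurations with newsletter send present: 0.025153 + 0.006889 = 0.032042.
So P(newsletter send | traffic spike) = 0.032042/0.174337 ≈ 0.1838.

Now also conditioning on viral social-media post=true:
P(traffic spike | viral social-media post) = 0.56*0.955 + 0.86*0.045 = 0.534800 + 0.038700 = 0.573500
The newsletter send-present share is 0.86*0.045 = 0.038700.
Hence the posterior is 0.038700/0.573500 ≈ 0.0675.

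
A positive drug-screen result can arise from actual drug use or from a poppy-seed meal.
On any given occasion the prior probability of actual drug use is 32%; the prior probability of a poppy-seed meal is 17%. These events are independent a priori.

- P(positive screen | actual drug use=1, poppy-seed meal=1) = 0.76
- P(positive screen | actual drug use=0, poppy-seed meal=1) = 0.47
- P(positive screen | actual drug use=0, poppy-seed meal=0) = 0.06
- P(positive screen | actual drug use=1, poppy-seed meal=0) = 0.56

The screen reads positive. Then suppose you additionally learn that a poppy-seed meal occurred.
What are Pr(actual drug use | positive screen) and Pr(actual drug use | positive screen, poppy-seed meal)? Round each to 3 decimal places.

P(positive screen) = 0.06*0.68*0.83 + 0.47*0.68*0.17 + 0.56*0.32*0.83 + 0.76*0.32*0.17 = 0.033864 + 0.054332 + 0.148736 + 0.041344 = 0.278276
Restricting to configurations with actual drug use present: 0.148736 + 0.041344 = 0.190080.
P(actual drug use | positive screen) = 0.190080 / 0.278276 ≈ 0.683

With the extra evidence:
P(positive screen | poppy-seed meal) = 0.47·0.68 + 0.76·0.32 = 0.319600 + 0.243200 = 0.562800
Restricting to configurations with actual drug use present: 0.76·0.32 = 0.243200.
P(actual drug use | positive screen, poppy-seed meal) = 0.243200 / 0.562800 ≈ 0.432

Pr(actual drug use | positive screen) ≈ 0.683; Pr(actual drug use | positive screen, poppy-seed meal) ≈ 0.432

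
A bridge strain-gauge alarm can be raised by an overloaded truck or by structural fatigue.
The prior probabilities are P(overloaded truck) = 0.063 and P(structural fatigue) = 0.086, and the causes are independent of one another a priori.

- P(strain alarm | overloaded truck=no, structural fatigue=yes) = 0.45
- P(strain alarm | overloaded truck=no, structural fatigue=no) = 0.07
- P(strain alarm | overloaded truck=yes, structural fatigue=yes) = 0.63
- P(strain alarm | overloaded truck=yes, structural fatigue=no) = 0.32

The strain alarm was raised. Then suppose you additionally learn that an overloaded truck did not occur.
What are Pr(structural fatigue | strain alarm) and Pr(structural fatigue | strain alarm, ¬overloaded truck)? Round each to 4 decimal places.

Pr(structural fatigue | strain alarm) ≈ 0.3361; Pr(structural fatigue | strain alarm, ¬overloaded truck) ≈ 0.3769

For the numerator, keep only structural fatigue=true terms: 0.036262 + 0.003413 = 0.039675
Normalizer over all consistent configurations: 0.07×0.937×0.914 + 0.45×0.937×0.086 + 0.32×0.063×0.914 + 0.63×0.063×0.086 = 0.118050
P(structural fatigue | strain alarm) = 0.039675/0.118050 ≈ 0.3361

With the extra evidence:
P(strain alarm | ¬overloaded truck) = 0.07×0.914 + 0.45×0.086 = 0.063980 + 0.038700 = 0.102680
Restricting to configurations with structural fatigue present: 0.45×0.086 = 0.038700.
So P(structural fatigue | strain alarm, ¬overloaded truck) = 0.038700/0.102680 ≈ 0.3769.
Ruling out overloaded truck raises the posterior on structural fatigue — the flip side of explaining away.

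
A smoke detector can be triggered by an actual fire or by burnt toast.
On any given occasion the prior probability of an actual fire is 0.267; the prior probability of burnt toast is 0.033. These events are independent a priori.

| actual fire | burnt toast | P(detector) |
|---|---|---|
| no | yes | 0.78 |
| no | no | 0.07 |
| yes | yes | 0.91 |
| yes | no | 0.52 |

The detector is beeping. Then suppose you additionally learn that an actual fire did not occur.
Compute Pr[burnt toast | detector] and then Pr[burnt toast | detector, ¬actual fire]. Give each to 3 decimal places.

Pr[burnt toast | detector] ≈ 0.128; Pr[burnt toast | detector, ¬actual fire] ≈ 0.276

Weight on burnt toast=true, given the evidence: 0.018867 + 0.008018 = 0.026885
Normalizer over all consistent configurations: 0.07*0.733*0.967 + 0.78*0.733*0.033 + 0.52*0.267*0.967 + 0.91*0.267*0.033 = 0.210760
P(burnt toast | detector) = 0.026885/0.210760 ≈ 0.128

Now condition on the additional information:
Sum P(detector|·) weighted by the priors over both values of burnt toast:
  P(detector | ¬actual fire) = 0.07*0.967 + 0.78*0.033
        = 0.067690 + 0.025740 = 0.093430
The terms with burnt toast present sum to 0.025740, so
  P(burnt toast | detector, ¬actual fire) = 0.025740 / 0.093430 ≈ 0.276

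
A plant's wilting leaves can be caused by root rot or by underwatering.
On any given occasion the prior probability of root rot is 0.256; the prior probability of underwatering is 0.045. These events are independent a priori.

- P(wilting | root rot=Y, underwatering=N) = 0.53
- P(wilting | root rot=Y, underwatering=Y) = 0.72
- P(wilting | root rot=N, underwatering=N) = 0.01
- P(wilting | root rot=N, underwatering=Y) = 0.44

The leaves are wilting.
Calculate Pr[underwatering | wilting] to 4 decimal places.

P(wilting) = 0.01×0.744×0.955 + 0.44×0.744×0.045 + 0.53×0.256×0.955 + 0.72×0.256×0.045 = 0.007105 + 0.014731 + 0.129574 + 0.008294 = 0.159704
The underwatering-present share is 0.014731 + 0.008294 = 0.023025.
Hence the posterior is 0.023025/0.159704 ≈ 0.1442.

Pr[underwatering | wilting] ≈ 0.1442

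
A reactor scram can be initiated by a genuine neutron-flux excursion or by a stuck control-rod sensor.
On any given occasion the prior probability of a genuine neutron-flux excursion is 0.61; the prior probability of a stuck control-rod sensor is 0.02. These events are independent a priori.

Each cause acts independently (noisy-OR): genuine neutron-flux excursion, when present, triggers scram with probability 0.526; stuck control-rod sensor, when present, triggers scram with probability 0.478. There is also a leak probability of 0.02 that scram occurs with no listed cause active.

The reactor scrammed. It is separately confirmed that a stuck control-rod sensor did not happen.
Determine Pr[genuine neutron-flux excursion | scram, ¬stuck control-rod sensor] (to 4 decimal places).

Under noisy-OR, P(scram | causes) = 1 − (1−0.02)·∏(1−qᵢ) over the active causes.
Weight on genuine neutron-flux excursion=true, given the evidence: 0.53548·0.61 = 0.326643
Denominator P(scram | ¬stuck control-rod sensor): 0.02·0.39 + 0.53548·0.61 = 0.334443
P(genuine neutron-flux excursion | scram, ¬stuck control-rod sensor) = 0.326643/0.334443 ≈ 0.9767

Pr[genuine neutron-flux excursion | scram, ¬stuck control-rod sensor] ≈ 0.9767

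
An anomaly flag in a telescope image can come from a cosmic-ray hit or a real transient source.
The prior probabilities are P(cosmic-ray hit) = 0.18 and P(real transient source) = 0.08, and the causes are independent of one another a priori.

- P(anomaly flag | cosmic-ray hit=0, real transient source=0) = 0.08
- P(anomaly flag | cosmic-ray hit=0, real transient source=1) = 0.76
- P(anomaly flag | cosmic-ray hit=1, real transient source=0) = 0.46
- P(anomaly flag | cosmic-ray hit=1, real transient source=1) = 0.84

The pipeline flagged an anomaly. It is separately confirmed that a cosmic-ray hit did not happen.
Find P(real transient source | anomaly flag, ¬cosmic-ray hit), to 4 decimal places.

Sum P(anomaly flag|·) weighted by the priors over both values of real transient source:
  P(anomaly flag | ¬cosmic-ray hit) = 0.08·0.92 + 0.76·0.08
        = 0.073600 + 0.060800 = 0.134400
The terms with real transient source present sum to 0.060800, so
  P(real transient source | anomaly flag, ¬cosmic-ray hit) = 0.060800 / 0.134400 ≈ 0.4524

P(real transient source | anomaly flag, ¬cosmic-ray hit) ≈ 0.4524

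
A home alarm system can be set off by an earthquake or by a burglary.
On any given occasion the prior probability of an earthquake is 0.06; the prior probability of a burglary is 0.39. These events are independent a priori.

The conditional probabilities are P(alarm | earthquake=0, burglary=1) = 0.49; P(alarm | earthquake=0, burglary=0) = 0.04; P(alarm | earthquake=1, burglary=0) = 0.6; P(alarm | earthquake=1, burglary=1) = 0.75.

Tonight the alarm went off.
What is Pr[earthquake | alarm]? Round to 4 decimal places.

Sum P(alarm|·) weighted by the priors over the 4 (earthquake, burglary) configurations:
  P(alarm) = 0.04*0.94*0.61 + 0.49*0.94*0.39 + 0.6*0.06*0.61 + 0.75*0.06*0.39
        = 0.022936 + 0.179634 + 0.021960 + 0.017550 = 0.242080
Keeping only the earthquake-present terms gives 0.039510, so
  P(earthquake | alarm) = 0.039510 / 0.242080 ≈ 0.1632

Pr[earthquake | alarm] ≈ 0.1632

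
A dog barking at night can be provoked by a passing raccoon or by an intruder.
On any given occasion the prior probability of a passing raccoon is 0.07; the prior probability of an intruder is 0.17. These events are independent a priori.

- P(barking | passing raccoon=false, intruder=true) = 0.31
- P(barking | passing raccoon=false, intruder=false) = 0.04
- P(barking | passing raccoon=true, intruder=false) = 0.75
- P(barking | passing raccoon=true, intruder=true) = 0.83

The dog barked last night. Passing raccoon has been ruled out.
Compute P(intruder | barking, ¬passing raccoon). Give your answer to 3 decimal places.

Numerator (weight on configurations with intruder): 0.31*0.17 = 0.052700
The normalizing constant is 0.04*0.83 + 0.31*0.17 = 0.085900
Posterior = 0.052700 / 0.085900 ≈ 0.614

P(intruder | barking, ¬passing raccoon) ≈ 0.614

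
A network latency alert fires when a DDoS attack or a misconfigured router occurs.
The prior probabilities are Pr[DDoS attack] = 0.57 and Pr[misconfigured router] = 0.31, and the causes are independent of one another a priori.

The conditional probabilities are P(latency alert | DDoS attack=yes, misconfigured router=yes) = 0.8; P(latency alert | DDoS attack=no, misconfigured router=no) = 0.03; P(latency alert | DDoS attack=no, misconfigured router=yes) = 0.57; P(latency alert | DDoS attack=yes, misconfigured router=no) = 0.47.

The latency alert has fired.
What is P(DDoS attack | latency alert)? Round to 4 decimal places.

P(DDoS attack | latency alert) ≈ 0.7935

For the numerator, keep only DDoS attack=true terms: 0.184851 + 0.141360 = 0.326211
Normalizer over all consistent configurations: 0.03×0.43×0.69 + 0.57×0.43×0.31 + 0.47×0.57×0.69 + 0.8×0.57×0.31 = 0.411093
Posterior = 0.326211 / 0.411093 ≈ 0.7935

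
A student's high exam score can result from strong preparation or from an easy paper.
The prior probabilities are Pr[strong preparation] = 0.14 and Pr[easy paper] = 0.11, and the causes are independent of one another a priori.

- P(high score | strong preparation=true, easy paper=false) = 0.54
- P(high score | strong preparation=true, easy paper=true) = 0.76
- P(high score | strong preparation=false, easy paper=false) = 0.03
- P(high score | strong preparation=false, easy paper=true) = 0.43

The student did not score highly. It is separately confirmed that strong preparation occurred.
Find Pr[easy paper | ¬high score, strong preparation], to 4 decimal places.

Pr[easy paper | ¬high score, strong preparation] ≈ 0.0606

For the numerator, keep only easy paper=true terms: 0.24·0.11 = 0.026400
Normalizer over all consistent configurations: 0.46·0.89 + 0.24·0.11 = 0.435800
Posterior = 0.026400 / 0.435800 ≈ 0.0606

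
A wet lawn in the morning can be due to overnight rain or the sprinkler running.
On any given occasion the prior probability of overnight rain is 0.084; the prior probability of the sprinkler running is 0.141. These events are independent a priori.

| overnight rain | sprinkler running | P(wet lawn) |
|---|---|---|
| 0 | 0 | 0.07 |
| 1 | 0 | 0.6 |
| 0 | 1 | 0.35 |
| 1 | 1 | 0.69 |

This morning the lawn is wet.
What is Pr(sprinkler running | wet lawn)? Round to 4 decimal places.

For the numerator, keep only sprinkler running=true terms: 0.045205 + 0.008172 = 0.053377
The normalizing constant is 0.07×0.916×0.859 + 0.35×0.916×0.141 + 0.6×0.084×0.859 + 0.69×0.084×0.141 = 0.151750
P(sprinkler running | wet lawn) = 0.053377/0.151750 ≈ 0.3517

Pr(sprinkler running | wet lawn) ≈ 0.3517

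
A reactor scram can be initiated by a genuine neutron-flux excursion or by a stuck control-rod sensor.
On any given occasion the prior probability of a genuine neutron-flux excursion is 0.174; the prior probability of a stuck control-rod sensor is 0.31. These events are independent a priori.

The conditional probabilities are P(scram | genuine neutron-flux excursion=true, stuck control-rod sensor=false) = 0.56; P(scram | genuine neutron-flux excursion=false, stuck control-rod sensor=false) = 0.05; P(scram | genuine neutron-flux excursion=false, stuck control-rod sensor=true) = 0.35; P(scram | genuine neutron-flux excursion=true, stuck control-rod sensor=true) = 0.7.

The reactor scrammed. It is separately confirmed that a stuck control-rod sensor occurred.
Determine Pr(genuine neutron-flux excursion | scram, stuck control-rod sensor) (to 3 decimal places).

Pr(genuine neutron-flux excursion | scram, stuck control-rod sensor) ≈ 0.296

P(scram | stuck control-rod sensor) = 0.35×0.826 + 0.7×0.174 = 0.289100 + 0.121800 = 0.410900
Of this, 0.121800 comes from 0.7×0.174 (the genuine neutron-flux excursion=true cases).
So P(genuine neutron-flux excursion | scram, stuck control-rod sensor) = 0.121800/0.410900 ≈ 0.296.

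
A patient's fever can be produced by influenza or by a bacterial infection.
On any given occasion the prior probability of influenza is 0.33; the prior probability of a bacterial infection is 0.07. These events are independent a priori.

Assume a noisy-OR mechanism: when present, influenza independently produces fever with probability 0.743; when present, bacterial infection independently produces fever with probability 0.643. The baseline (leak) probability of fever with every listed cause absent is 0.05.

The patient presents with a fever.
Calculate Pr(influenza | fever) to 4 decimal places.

Pr(influenza | fever) ≈ 0.8028

Under noisy-OR, P(fever | causes) = 1 − (1−0.05)·∏(1−qᵢ) over the active causes.
Weight on influenza=true, given the evidence: 0.231970 + 0.021087 = 0.253057
The normalizing constant is 0.05·0.67·0.93 + 0.66085·0.67·0.07 + 0.75585·0.33·0.93 + 0.912838·0.33·0.07 = 0.315206
Posterior = 0.253057 / 0.315206 ≈ 0.8028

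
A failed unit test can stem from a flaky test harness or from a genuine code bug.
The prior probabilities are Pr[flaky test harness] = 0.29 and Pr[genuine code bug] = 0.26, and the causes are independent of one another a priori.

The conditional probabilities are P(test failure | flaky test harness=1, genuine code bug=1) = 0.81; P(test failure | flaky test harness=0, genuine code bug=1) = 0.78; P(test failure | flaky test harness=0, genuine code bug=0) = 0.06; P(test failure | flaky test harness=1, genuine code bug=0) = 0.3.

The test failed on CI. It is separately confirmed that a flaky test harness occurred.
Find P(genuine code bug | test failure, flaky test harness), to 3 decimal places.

P(genuine code bug | test failure, flaky test harness) ≈ 0.487

P(test failure | flaky test harness) = 0.3×0.74 + 0.81×0.26 = 0.222000 + 0.210600 = 0.432600
Of this, 0.210600 comes from 0.81×0.26 (the genuine code bug=true cases).
So P(genuine code bug | test failure, flaky test harness) = 0.210600/0.432600 ≈ 0.487.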